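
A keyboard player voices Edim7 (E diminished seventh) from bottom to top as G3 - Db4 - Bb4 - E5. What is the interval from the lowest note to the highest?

The outer voices are G3 and E5.
From G to E is 21 semitones, exactly the major thirteenth.

major thirteenth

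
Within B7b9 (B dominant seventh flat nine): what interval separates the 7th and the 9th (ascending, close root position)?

The chord tones of B7b9 are B D♯ F♯ A C.
That puts A below C.
3 letter names make it a third; at 3 semitones (a half step narrower than major) the quality is minor.

m3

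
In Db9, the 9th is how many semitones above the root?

14

Db9 (Db dominant ninth): Db, F, Ab, Cb, Eb.
Db to Eb is a major ninth: 14 semitones.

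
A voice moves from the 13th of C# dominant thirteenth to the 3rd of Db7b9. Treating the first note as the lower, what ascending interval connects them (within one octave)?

d6

C# dominant thirteenth has A# as its 13th, and Db7b9 has F as its 3rd.
6 letter names make it a sixth; at 7 semitones (a whole step narrower than major) the quality is diminished.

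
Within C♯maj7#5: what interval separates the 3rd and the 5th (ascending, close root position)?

C♯+maj7: C♯ E♯ G𝄪 B♯.
So we need the interval from E♯ up to G𝄪.
From E♯ to G𝄪 is 4 semitones, exactly the major third.

major third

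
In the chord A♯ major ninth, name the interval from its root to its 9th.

major 9th

Spelling the chord: A♯, C𝄪, E♯, G𝄪, B♯.
The root is A♯ and the 9th is B♯.
A♯ up to B♯ spans 9 letter names and 14 semitones — a major ninth.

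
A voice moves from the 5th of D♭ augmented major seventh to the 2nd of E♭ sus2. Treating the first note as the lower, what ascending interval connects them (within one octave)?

The 5th of D♭ augmented major seventh is A; the 2nd of E♭ sus2 is F.
From A to F: 8 semitones over a sixth = minor.

m6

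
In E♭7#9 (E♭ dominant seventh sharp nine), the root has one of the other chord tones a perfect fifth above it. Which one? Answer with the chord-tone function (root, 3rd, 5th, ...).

The chord tones of E♭7#9 are E♭-G-B♭-D♭-F♯.
The root is E♭. A perfect fifth above E♭ is B♭.
B♭ is the chord's 5th.

5th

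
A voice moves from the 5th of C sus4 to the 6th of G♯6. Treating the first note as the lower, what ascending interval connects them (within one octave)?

augmented sixth

The 5th of C sus4 is G; the 6th of G♯6 is E♯.
From G to E♯: 10 semitones over a sixth = augmented.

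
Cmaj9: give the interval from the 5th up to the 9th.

Spelling the chord: C-E-G-B-D.
That puts G below D.
From G to D is 7 semitones, exactly the perfect fifth.

perfect 5th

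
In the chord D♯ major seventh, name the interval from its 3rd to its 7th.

D♯Δ7 is spelled D♯–F𝄪–A♯–C𝄪.
The 3rd is F𝄪 and the 7th is C𝄪.
Counting 5 letters and 7 half steps from F𝄪 gives a perfect fifth.

perfect fifth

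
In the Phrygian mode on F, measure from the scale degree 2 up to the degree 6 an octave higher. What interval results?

perfect twelfth

The scale runs F Gb Ab Bb C Db Eb.
The scale degree 2 is Gb and the scale degree 6 (up an octave) is Db.
Counting 12 letters and 19 half steps from Gb gives a perfect twelfth.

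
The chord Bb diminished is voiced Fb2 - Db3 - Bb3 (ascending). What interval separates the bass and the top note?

augmented eleventh

The outer voices are Fb2 and Bb3.
Fb up to Bb is 18 semitones, a half step wider than a perfect eleventh, so the interval is augmented.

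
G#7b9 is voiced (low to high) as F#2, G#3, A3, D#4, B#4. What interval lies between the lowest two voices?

major ninth

Those voices are F#2 and G#3.
F# up to G# spans 9 letter names and 14 semitones — a major ninth.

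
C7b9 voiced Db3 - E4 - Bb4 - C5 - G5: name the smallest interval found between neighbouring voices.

major second

Adjacent intervals: Db3→E4 = augmented ninth; E4→Bb4 = diminished fifth; Bb4→C5 = major second; C5→G5 = perfect fifth.
The smallest is Bb4 to C5, a major second (2 semitones).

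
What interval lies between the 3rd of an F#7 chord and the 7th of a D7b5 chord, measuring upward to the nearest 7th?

F#7 has A# as its 3rd, and D7b5 has C as its 7th.
3 letter names make it a third; at 2 semitones (a whole step narrower than major) the quality is diminished.

d3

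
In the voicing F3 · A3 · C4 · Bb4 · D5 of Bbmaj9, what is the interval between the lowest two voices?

M3

Those voices are F3 and A3.
F up to A spans 3 letter names and 4 semitones — a major third.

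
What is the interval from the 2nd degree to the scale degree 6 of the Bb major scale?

The scale runs Bb C D Eb F G A.
That puts C below G.
C up to G spans 5 letter names and 7 semitones — a perfect fifth.

perfect fifth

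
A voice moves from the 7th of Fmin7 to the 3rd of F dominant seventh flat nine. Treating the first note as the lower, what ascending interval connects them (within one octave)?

augmented fourth

The 7th of Fmin7 is Eb; the 3rd of F dominant seventh flat nine is A.
4 letter names make it a fourth; at 6 semitones (a half step wider than perfect) the quality is augmented.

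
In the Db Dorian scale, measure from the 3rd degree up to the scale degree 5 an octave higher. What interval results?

Db dorian: Db Eb Fb Gb Ab Bb Cb.
3rd degree = Fb; 5th scale degree (up an octave) = Ab.
From Fb to Ab is 16 semitones, exactly the major tenth.

major tenth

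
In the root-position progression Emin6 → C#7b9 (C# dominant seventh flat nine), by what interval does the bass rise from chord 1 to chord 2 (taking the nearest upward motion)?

major sixth

The roots are E and C#.
From E to C# is 9 semitones, exactly the major sixth.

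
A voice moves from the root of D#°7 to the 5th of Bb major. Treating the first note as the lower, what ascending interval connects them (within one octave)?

diminished third

The root of D#°7 is D#; the 5th of Bb major is F.
3 letter names make it a third; at 2 semitones (a whole step narrower than major) the quality is diminished.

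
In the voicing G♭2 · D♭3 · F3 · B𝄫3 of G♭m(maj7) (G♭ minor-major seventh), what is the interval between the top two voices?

diminished 4th

Those voices are F3 and B𝄫3.
4 letter names make it a fourth; at 4 semitones (a half step narrower than perfect) the quality is diminished.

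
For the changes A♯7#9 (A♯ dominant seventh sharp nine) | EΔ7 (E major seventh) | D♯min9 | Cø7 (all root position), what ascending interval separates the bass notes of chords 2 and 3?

The roots are E and D♯.
E up to D♯ spans 7 letter names and 11 semitones — a major seventh.

major 7th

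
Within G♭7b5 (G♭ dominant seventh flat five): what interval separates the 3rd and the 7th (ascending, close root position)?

G♭ dominant seventh flat five: G♭, B♭, D𝄫, F♭.
The 3rd is B♭ and the 7th is F♭.
B♭ up to F♭ is 6 semitones, a half step narrower than a perfect fifth, so the interval is diminished.

diminished fifth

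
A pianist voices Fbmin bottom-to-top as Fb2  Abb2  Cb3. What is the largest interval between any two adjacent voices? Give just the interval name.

Adjacent intervals: Fb2→Abb2 = minor third; Abb2→Cb3 = major third.
The largest is Abb2 to Cb3, a major third (4 semitones).

M3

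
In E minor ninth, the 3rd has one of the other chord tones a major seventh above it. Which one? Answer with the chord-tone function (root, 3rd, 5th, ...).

9th

The chord tones of Em9 are E-G-B-D-F♯.
The 3rd is G. A major seventh above G is F♯.
F♯ is the chord's 9th.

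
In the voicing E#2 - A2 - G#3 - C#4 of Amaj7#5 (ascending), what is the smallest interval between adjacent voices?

Adjacent intervals: E#2→A2 = diminished fourth; A2→G#3 = major seventh; G#3→C#4 = perfect fourth.
The smallest is E#2 to A2, a diminished fourth (4 semitones).

diminished fourth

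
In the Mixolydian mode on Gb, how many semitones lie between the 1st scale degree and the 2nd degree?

The scale is Gb Ab Bb Cb Db Eb Fb.
Gb up to Ab is a major second — 2 semitones.

2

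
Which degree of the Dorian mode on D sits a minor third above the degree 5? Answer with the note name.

C

The scale is D E F G A B C.
The degree 5 is A; a minor third above that is C — scale degree 7.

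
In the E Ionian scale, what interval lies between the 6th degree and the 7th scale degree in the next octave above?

major ninth

Spelling the E Ionian scale: E F♯ G♯ A B C♯ D♯.
6th degree = C♯; 7th scale degree (up an octave) = D♯.
Counting 9 letters and 14 half steps from C♯ gives a major ninth.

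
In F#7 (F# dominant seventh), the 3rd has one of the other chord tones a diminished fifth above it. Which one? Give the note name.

Spelling the chord: F#, A#, C#, E.
The 3rd is A#. A diminished fifth above A# is E.
E is the chord's 7th.

E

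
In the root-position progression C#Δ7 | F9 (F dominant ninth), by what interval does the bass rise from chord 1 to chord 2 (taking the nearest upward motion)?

diminished 4th

The roots are C# and F.
C# up to F is 4 semitones, a half step narrower than a perfect fourth, so the interval is diminished.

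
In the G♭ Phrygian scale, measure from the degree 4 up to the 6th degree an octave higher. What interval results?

G♭ phrygian: G♭ A𝄫 B𝄫 C♭ D♭ E𝄫 F♭.
That puts C♭ below E𝄫.
C♭ up to E𝄫 is 15 semitones, a half step narrower than a major tenth, so the interval is minor.

minor 10th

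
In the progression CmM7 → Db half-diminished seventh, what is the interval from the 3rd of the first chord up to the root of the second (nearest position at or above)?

minor seventh

CmM7 has Eb as its 3rd, and Db half-diminished seventh has Db as its root.
From Eb to Db: 10 semitones over a seventh = minor.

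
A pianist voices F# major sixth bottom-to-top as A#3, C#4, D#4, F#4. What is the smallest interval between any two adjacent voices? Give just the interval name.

major 2nd

Adjacent intervals: A#3→C#4 = minor third; C#4→D#4 = major second; D#4→F#4 = minor third.
The smallest is C#4 to D#4, a major second (2 semitones).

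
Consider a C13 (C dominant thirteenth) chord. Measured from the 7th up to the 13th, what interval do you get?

major 7th

The chord tones of C13 (C dominant thirteenth) are C-E-G-Bb-D-A.
So we need the interval from Bb up to A.
Counting 7 letters and 11 half steps from Bb gives a major seventh.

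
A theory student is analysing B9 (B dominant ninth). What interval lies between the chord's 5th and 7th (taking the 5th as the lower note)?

The chord tones of B9 are B, D♯, F♯, A, C♯.
So we need the interval from F♯ up to A.
F♯ up to A is 3 semitones, a half step narrower than a major third, so the interval is minor.

minor third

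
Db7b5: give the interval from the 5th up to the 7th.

major third

The chord tones of Db dominant seventh flat five are Db, F, Abb, Cb.
5th = Abb; 7th = Cb.
From Abb to Cb is 4 semitones, exactly the major third.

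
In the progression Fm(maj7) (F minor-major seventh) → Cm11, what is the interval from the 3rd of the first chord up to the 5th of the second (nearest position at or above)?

M7

Fm(maj7) (F minor-major seventh) has Ab as its 3rd, and Cm11 has G as its 5th.
Counting 7 letters and 11 half steps from Ab gives a major seventh.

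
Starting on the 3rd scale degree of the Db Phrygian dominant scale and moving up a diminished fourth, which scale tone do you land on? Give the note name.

Bbb

The scale is Db Ebb F Gb Ab Bbb Cb.
The 3rd scale degree is F; a diminished fourth above that is Bbb — scale degree 6.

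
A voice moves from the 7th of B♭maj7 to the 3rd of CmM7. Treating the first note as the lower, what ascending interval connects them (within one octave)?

B♭maj7 has A as its 7th, and CmM7 has E♭ as its 3rd.
5 letter names make it a fifth; at 6 semitones (a half step narrower than perfect) the quality is diminished.

diminished 5th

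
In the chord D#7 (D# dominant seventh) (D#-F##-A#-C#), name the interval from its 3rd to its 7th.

The 3rd is F## and the 7th is C#.
F## up to C# is 6 semitones, a half step narrower than a perfect fifth, so the interval is diminished.

diminished fifth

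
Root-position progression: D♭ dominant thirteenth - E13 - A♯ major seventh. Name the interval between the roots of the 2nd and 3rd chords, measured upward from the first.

The roots are E and A♯.
E up to A♯ is 6 semitones, a half step wider than a perfect fourth, so the interval is augmented.

augmented 4th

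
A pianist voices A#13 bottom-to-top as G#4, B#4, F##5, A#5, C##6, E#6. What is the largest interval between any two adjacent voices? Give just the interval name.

Adjacent intervals: G#4→B#4 = major third; B#4→F##5 = perfect fifth; F##5→A#5 = minor third; A#5→C##6 = major third; C##6→E#6 = minor third.
The largest is B#4 to F##5, a perfect fifth (7 semitones).

perfect 5th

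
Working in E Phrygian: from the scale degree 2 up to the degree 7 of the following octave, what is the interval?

major thirteenth

Spelling E Phrygian: E F G A B C D.
The scale degree 2 is F and the degree 7 (up an octave) is D.
F up to D spans 13 letter names and 21 semitones — a major thirteenth.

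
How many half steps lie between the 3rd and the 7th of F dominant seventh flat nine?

6

The chord tones of F7b9 (F dominant seventh flat nine) are F, A, C, Eb, Gb.
A to Eb is a diminished fifth: 6 semitones.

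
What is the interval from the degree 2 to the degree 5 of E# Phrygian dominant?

Spelling E# Phrygian dominant: E# F# G## A# B# C# D#.
The degree 2 is F# and the 5th degree is B#.
From F# to B#: 6 semitones over a fourth = augmented.

augmented 4th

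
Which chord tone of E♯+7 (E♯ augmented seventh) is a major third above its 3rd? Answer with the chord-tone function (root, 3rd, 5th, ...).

Spelling the chord: E♯-G𝄪-B𝄪-D♯.
The 3rd is G𝄪. A major third above G𝄪 is B𝄪.
B𝄪 is the chord's 5th.

5th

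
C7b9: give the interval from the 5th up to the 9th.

The chord tones of C7b9 are C-E-G-Bb-Db.
So we need the interval from G up to Db.
5 letter names make it a fifth; at 6 semitones (a half step narrower than perfect) the quality is diminished.

diminished fifth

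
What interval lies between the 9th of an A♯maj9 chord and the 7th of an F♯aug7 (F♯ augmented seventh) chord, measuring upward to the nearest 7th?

A♯maj9 has B♯ as its 9th, and F♯aug7 (F♯ augmented seventh) has E as its 7th.
From B♯ to E: 4 semitones over a fourth = diminished.

diminished 4th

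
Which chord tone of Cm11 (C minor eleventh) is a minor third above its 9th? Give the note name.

The chord tones of Cm11 (C minor eleventh) are C, Eb, G, Bb, D, F.
The 9th is D. A minor third above D is F.
F is the chord's 11th.

F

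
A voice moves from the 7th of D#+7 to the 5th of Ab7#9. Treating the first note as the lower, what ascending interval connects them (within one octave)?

diminished third

The 7th of D#+7 is C#; the 5th of Ab7#9 is Eb.
C# up to Eb is 2 semitones, a whole step narrower than a major third, so the interval is diminished.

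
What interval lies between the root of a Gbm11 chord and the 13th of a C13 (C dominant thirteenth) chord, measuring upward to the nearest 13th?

augmented 2nd

Gbm11 has Gb as its root, and C13 (C dominant thirteenth) has A as its 13th.
From Gb to A: 3 semitones over a second = augmented.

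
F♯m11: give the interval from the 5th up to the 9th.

perfect fifth

Spelling the chord: F♯-A-C♯-E-G♯-B.
The 5th is C♯ and the 9th is G♯.
From C♯ to G♯ is 7 semitones, exactly the perfect fifth.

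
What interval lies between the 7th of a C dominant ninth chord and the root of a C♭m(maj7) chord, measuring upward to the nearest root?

The 7th of C dominant ninth is B♭; the root of C♭m(maj7) is C♭.
From B♭ to C♭: 1 semitone over a second = minor.

m2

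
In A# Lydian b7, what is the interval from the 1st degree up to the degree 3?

The scale runs A# B# C## D## E# F## G#.
The 1st degree is A# and the 3rd scale degree is C##.
Counting 3 letters and 4 half steps from A# gives a major third.

major 3rd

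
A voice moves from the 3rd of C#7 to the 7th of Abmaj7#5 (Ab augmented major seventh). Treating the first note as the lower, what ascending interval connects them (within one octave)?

C#7 has E# as its 3rd, and Abmaj7#5 (Ab augmented major seventh) has G as its 7th.
3 letter names make it a third; at 2 semitones (a whole step narrower than major) the quality is diminished.

diminished 3rd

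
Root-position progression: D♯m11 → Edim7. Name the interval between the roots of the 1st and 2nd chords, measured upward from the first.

The roots are D♯ and E.
D♯ up to E is 1 semitone, a half step narrower than a major second, so the interval is minor.

minor 2nd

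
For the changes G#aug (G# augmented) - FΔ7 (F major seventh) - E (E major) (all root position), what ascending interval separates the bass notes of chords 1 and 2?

diminished 7th

The roots are G# and F.
7 letter names make it a seventh; at 9 semitones (a whole step narrower than major) the quality is diminished.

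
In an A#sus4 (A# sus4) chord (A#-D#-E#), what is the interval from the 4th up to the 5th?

The 4th is D# and the 5th is E#.
Counting 2 letters and 2 half steps from D# gives a major second.

major second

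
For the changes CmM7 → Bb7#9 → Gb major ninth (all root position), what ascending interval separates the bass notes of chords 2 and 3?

m6

The roots are Bb and Gb.
Bb up to Gb is 8 semitones, a half step narrower than a major sixth, so the interval is minor.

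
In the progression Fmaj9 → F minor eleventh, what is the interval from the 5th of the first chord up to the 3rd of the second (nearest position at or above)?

Fmaj9 has C as its 5th, and F minor eleventh has Ab as its 3rd.
6 letter names make it a sixth; at 8 semitones (a half step narrower than major) the quality is minor.

minor sixth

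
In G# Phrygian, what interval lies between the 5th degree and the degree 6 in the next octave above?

minor ninth

G# phrygian: G# A B C# D# E F#.
So we need the interval from D# up to E.
D# up to E is 13 semitones, a half step narrower than a major ninth, so the interval is minor.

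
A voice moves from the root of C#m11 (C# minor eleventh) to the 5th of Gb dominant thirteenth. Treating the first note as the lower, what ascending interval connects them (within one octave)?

diminished 2nd

C#m11 (C# minor eleventh) has C# as its root, and Gb dominant thirteenth has Db as its 5th.
From C# to Db: 0 semitones over a second = diminished.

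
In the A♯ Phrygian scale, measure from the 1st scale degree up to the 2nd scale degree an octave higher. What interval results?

minor 9th

Spelling the A♯ Phrygian scale: A♯ B C♯ D♯ E♯ F♯ G♯.
1st scale degree = A♯; degree 2 (up an octave) = B.
A♯ up to B is 13 semitones, a half step narrower than a major ninth, so the interval is minor.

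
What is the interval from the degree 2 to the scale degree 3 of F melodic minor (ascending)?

The scale runs F G Ab Bb C D E.
Degree 2 = G; scale degree 3 = Ab.
From G to Ab: 1 semitone over a second = minor.

minor second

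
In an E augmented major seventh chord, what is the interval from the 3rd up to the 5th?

major third

E+maj7 is spelled E-G#-B#-D#.
That puts G# below B#.
G# up to B# spans 3 letter names and 4 semitones — a major third.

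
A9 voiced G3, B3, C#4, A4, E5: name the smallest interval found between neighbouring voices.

M2

Adjacent intervals: G3→B3 = major third; B3→C#4 = major second; C#4→A4 = minor sixth; A4→E5 = perfect fifth.
The smallest is B3 to C#4, a major second (2 semitones).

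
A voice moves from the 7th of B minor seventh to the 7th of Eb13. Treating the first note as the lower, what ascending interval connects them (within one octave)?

diminished fourth

B minor seventh has A as its 7th, and Eb13 has Db as its 7th.
From A to Db: 4 semitones over a fourth = diminished.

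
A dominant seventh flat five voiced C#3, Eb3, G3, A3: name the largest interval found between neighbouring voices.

Adjacent intervals: C#3→Eb3 = diminished third; Eb3→G3 = major third; G3→A3 = major second.
The largest is Eb3 to G3, a major third (4 semitones).

major third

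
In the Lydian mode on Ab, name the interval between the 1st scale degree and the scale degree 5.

Ab lydian: Ab Bb C D Eb F G.
So we need the interval from Ab up to Eb.
From Ab to Eb is 7 semitones, exactly the perfect fifth.

perfect fifth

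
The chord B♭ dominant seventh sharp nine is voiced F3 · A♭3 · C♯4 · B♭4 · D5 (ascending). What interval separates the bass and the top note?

The outer voices are F3 and D5.
From F to D is 21 semitones, exactly the major thirteenth.

major thirteenth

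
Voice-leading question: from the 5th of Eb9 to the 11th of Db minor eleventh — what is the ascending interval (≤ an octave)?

Eb9 has Bb as its 5th, and Db minor eleventh has Gb as its 11th.
6 letter names make it a sixth; at 8 semitones (a half step narrower than major) the quality is minor.

m6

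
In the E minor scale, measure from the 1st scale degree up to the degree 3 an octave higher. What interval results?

E natural minor: E F# G A B C D.
The 1st scale degree is E and the 3rd scale degree (up an octave) is G.
10 letter names make it a tenth; at 15 semitones (a half step narrower than major) the quality is minor.

minor tenth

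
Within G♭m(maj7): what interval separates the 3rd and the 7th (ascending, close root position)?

G♭ minor-major seventh: G♭ B𝄫 D♭ F.
3rd = B𝄫; 7th = F.
5 letter names make it a fifth; at 8 semitones (a half step wider than perfect) the quality is augmented.

augmented fifth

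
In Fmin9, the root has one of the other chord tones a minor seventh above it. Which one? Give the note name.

Eb

Fmin9 is spelled F-Ab-C-Eb-G.
The root is F. A minor seventh above F is Eb.
Eb is the chord's 7th.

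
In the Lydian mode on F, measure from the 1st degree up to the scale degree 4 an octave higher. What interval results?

augmented eleventh

F lydian: F G A B C D E.
1st degree = F; degree 4 (up an octave) = B.
11 letter names make it an eleventh; at 18 semitones (a half step wider than perfect) the quality is augmented.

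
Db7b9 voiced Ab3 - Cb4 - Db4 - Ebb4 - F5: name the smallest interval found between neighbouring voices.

minor second

Adjacent intervals: Ab3→Cb4 = minor third; Cb4→Db4 = major second; Db4→Ebb4 = minor second; Ebb4→F5 = augmented ninth.
The smallest is Db4 to Ebb4, a minor second (1 semitone).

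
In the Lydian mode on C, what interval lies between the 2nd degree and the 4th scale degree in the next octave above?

major 10th

C lydian: C D E F# G A B.
So we need the interval from D up to F#.
D up to F# spans 10 letter names and 16 semitones — a major tenth.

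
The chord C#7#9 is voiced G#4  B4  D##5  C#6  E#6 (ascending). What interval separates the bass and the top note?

The outer voices are G#4 and E#6.
From G# to E# is 21 semitones, exactly the major thirteenth.

major thirteenth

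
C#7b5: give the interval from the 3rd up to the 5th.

Spelling the chord: C# E# G B.
That puts E# below G.
3 letter names make it a third; at 2 semitones (a whole step narrower than major) the quality is diminished.

diminished third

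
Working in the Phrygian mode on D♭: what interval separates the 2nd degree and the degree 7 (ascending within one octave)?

major sixth

The scale runs D♭ E𝄫 F♭ G♭ A♭ B𝄫 C♭.
2nd degree = E𝄫; 7th scale degree = C♭.
Counting 6 letters and 9 half steps from E𝄫 gives a major sixth.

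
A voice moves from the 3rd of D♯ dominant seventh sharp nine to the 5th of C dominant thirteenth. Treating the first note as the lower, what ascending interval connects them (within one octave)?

D♯ dominant seventh sharp nine has F𝄪 as its 3rd, and C dominant thirteenth has G as its 5th.
From F𝄪 to G: 0 semitones over a second = diminished.

diminished second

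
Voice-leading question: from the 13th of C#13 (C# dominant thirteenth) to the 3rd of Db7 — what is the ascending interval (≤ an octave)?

The 13th of C#13 (C# dominant thirteenth) is A#; the 3rd of Db7 is F.
From A# to F: 7 semitones over a sixth = diminished.

diminished 6th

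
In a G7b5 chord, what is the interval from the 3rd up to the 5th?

diminished third

G7b5 is spelled G–B–Db–F.
That puts B below Db.
From B to Db: 2 semitones over a third = diminished.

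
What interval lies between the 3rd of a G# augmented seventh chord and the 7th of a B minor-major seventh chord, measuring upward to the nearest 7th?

minor seventh

G# augmented seventh has B# as its 3rd, and B minor-major seventh has A# as its 7th.
B# up to A# is 10 semitones, a half step narrower than a major seventh, so the interval is minor.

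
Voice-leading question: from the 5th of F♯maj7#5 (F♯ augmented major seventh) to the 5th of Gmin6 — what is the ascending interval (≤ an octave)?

diminished second

The 5th of F♯maj7#5 (F♯ augmented major seventh) is C𝄪; the 5th of Gmin6 is D.
From C𝄪 to D: 0 semitones over a second = diminished.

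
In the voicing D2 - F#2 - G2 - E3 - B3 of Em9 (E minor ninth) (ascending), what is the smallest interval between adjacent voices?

Adjacent intervals: D2→F#2 = major third; F#2→G2 = minor second; G2→E3 = major sixth; E3→B3 = perfect fifth.
The smallest is F#2 to G2, a minor second (1 semitone).

minor second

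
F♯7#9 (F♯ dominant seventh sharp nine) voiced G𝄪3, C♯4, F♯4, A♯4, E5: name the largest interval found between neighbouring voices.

diminished fifth

Adjacent intervals: G𝄪3→C♯4 = diminished fourth; C♯4→F♯4 = perfect fourth; F♯4→A♯4 = major third; A♯4→E5 = diminished fifth.
The largest is A♯4 to E5, a diminished fifth (6 semitones).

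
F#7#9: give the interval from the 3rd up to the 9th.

The chord tones of F#7#9 (F# dominant seventh sharp nine) are F#-A#-C#-E-G##.
That puts A# below G##.
Counting 7 letters and 11 half steps from A# gives a major seventh.

major seventh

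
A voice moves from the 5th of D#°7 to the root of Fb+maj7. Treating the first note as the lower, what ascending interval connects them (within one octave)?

The 5th of D#°7 is A; the root of Fb+maj7 is Fb.
From A to Fb: 7 semitones over a sixth = diminished.

diminished sixth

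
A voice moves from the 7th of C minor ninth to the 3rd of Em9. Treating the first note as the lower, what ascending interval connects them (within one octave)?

C minor ninth has Bb as its 7th, and Em9 has G as its 3rd.
Bb up to G spans 6 letter names and 9 semitones — a major sixth.

major sixth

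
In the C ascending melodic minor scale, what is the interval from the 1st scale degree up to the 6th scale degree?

C melodic minor: C D Eb F G A B.
The 1st scale degree is C and the scale degree 6 is A.
C up to A spans 6 letter names and 9 semitones — a major sixth.

major 6th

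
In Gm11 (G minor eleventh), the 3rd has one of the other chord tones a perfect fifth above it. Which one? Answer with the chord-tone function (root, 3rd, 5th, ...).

7th

The chord tones of G minor eleventh are G Bb D F A C.
The 3rd is Bb. A perfect fifth above Bb is F.
F is the chord's 7th.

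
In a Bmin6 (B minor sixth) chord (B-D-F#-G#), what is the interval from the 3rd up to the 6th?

augmented fourth

That puts D below G#.
From D to G#: 6 semitones over a fourth = augmented.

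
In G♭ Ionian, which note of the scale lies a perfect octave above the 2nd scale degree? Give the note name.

Ab

The scale is G♭ A♭ B♭ C♭ D♭ E♭ F.
The 2nd scale degree is A♭; a perfect octave above that is A♭ — scale degree 2.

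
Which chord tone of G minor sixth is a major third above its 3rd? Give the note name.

The chord tones of G minor sixth are G–Bb–D–E.
The 3rd is Bb. A major third above Bb is D.
D is the chord's 5th.

D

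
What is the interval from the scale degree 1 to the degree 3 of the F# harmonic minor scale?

Spelling the F# harmonic minor scale: F# G# A B C# D E#.
The scale degree 1 is F# and the degree 3 is A.
From F# to A: 3 semitones over a third = minor.

m3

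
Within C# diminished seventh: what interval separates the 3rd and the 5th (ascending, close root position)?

The chord tones of C# diminished seventh are C#-E-G-Bb.
The 3rd is E and the 5th is G.
From E to G: 3 semitones over a third = minor.

minor third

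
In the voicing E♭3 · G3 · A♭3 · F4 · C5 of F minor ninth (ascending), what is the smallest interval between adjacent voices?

minor second

Adjacent intervals: E♭3→G3 = major third; G3→A♭3 = minor second; A♭3→F4 = major sixth; F4→C5 = perfect fifth.
The smallest is G3 to A♭3, a minor second (1 semitone).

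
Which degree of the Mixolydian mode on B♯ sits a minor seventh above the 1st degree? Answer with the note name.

A#

The scale is B♯ C𝄪 D𝄪 E♯ F𝄪 G𝄪 A♯.
The 1st degree is B♯; a minor seventh above that is A♯ — scale degree 7.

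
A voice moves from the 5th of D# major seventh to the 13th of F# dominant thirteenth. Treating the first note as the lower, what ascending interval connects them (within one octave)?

perfect fourth

D# major seventh has A# as its 5th, and F# dominant thirteenth has D# as its 13th.
From A# to D# is 5 semitones, exactly the perfect fourth.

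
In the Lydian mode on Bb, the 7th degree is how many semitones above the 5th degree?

The scale is Bb C D E F G A.
F up to A is a major third — 4 semitones.

4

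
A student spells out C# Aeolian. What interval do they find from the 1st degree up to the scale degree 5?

C# natural minor: C# D# E F# G# A B.
That puts C# below G#.
Counting 5 letters and 7 half steps from C# gives a perfect fifth.

perfect fifth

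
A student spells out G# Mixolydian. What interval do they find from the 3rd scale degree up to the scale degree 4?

G# mixolydian: G# A# B# C# D# E# F#.
That puts B# below C#.
2 letter names make it a second; at 1 semitone (a half step narrower than major) the quality is minor.

minor 2nd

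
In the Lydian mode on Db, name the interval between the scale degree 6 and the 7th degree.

major second

The scale runs Db Eb F G Ab Bb C.
Scale degree 6 = Bb; 7th degree = C.
Counting 2 letters and 2 half steps from Bb gives a major second.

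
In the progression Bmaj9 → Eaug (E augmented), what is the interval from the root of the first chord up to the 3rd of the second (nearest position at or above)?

Bmaj9 has B as its root, and Eaug (E augmented) has G# as its 3rd.
B up to G# spans 6 letter names and 9 semitones — a major sixth.

major sixth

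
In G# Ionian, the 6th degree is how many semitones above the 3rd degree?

5

The scale is G# A# B# C# D# E# F##.
B# up to E# is a perfect fourth — 5 semitones.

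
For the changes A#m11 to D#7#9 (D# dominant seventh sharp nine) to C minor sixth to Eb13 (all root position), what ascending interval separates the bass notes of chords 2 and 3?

The roots are D# and C.
D# up to C is 9 semitones, a whole step narrower than a major seventh, so the interval is diminished.

d7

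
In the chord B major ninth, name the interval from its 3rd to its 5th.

minor 3rd

Bmaj9 (B major ninth): B, D#, F#, A#, C#.
That puts D# below F#.
D# up to F# is 3 semitones, a half step narrower than a major third, so the interval is minor.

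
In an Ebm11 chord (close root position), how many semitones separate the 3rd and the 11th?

The chord tones of Ebm11 are Eb–Gb–Bb–Db–F–Ab.
Gb to Ab is a major ninth: 14 semitones.

14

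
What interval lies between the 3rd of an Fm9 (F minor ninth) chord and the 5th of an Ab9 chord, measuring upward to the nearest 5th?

Fm9 (F minor ninth) has Ab as its 3rd, and Ab9 has Eb as its 5th.
Counting 5 letters and 7 half steps from Ab gives a perfect fifth.

perfect 5th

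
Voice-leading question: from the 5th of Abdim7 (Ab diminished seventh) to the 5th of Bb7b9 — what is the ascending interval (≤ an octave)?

augmented 2nd

Abdim7 (Ab diminished seventh) has Ebb as its 5th, and Bb7b9 has F as its 5th.
From Ebb to F: 3 semitones over a second = augmented.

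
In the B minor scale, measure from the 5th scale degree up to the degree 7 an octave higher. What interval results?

The scale runs B C♯ D E F♯ G A.
That puts F♯ below A.
F♯ up to A is 15 semitones, a half step narrower than a major tenth, so the interval is minor.

m10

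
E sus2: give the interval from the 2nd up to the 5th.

Esus2: E, F♯, B.
That puts F♯ below B.
From F♯ to B is 5 semitones, exactly the perfect fourth.

perfect fourth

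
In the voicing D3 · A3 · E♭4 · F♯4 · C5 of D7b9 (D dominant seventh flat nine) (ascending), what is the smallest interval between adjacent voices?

Adjacent intervals: D3→A3 = perfect fifth; A3→E♭4 = diminished fifth; E♭4→F♯4 = augmented second; F♯4→C5 = diminished fifth.
The smallest is E♭4 to F♯4, an augmented second (3 semitones).

augmented 2nd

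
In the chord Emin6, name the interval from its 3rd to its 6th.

augmented fourth

Em6 is spelled E G B C♯.
That puts G below C♯.
From G to C♯: 6 semitones over a fourth = augmented.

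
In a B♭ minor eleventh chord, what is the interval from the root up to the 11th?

B♭ minor eleventh is spelled B♭-D♭-F-A♭-C-E♭.
The root is B♭ and the 11th is E♭.
From B♭ to E♭ is 17 semitones, exactly the perfect eleventh.

perfect eleventh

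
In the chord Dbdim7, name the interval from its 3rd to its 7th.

diminished fifth

Spelling the chord: Db-Fb-Abb-Cbb.
3rd = Fb; 7th = Cbb.
Fb up to Cbb is 6 semitones, a half step narrower than a perfect fifth, so the interval is diminished.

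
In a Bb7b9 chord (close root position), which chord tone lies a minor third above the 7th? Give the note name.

Bb7b9 (Bb dominant seventh flat nine): Bb D F Ab Cb.
The 7th is Ab. A minor third above Ab is Cb.
Cb is the chord's 9th.

Cb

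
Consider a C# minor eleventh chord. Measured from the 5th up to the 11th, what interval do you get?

minor seventh

Spelling the chord: C#–E–G#–B–D#–F#.
So we need the interval from G# up to F#.
G# up to F# is 10 semitones, a half step narrower than a major seventh, so the interval is minor.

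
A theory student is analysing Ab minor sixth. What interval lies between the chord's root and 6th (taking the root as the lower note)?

major 6th

Ab minor sixth: Ab–Cb–Eb–F.
The root is Ab and the 6th is F.
Ab up to F spans 6 letter names and 9 semitones — a major sixth.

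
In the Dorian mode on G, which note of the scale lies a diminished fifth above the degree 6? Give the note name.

The scale is G A B♭ C D E F.
The degree 6 is E; a diminished fifth above that is B♭ — scale degree 3.

Bb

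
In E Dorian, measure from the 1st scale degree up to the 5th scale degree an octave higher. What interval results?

E dorian: E F# G A B C# D.
That puts E below B.
From E to B is 19 semitones, exactly the perfect twelfth.

perfect 12th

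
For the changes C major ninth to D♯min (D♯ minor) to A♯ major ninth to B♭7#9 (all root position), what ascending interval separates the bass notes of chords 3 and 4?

diminished 2nd

The roots are A♯ and B♭.
A♯ up to B♭ is 0 semitones, a whole step narrower than a major second, so the interval is diminished.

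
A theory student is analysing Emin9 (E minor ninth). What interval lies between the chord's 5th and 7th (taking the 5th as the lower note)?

The chord tones of Emin9 are E, G, B, D, F#.
The 5th is B and the 7th is D.
3 letter names make it a third; at 3 semitones (a half step narrower than major) the quality is minor.

minor 3rd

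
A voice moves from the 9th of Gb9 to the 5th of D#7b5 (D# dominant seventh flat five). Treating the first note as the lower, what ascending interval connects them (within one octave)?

The 9th of Gb9 is Ab; the 5th of D#7b5 (D# dominant seventh flat five) is A.
1 letter names make it a unison; at 1 semitone (a half step wider than perfect) the quality is augmented.

augmented 1st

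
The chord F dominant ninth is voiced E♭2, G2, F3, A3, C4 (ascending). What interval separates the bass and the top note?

The outer voices are E♭2 and C4.
Counting 13 letters and 21 half steps from E♭ gives a major thirteenth.

M13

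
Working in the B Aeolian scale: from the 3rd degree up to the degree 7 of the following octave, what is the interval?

The scale runs B C♯ D E F♯ G A.
So we need the interval from D up to A.
D up to A spans 12 letter names and 19 semitones — a perfect twelfth.

perfect 12th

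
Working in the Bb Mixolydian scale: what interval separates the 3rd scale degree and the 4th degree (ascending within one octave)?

Spelling the Bb Mixolydian scale: Bb C D Eb F G Ab.
3rd scale degree = D; 4th degree = Eb.
D up to Eb is 1 semitone, a half step narrower than a major second, so the interval is minor.

minor second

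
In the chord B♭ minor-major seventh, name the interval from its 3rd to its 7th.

The chord tones of B♭m(maj7) are B♭–D♭–F–A.
The 3rd is D♭ and the 7th is A.
From D♭ to A: 8 semitones over a fifth = augmented.

A5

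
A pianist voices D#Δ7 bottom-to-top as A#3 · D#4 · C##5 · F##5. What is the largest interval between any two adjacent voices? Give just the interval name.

major seventh

Adjacent intervals: A#3→D#4 = perfect fourth; D#4→C##5 = major seventh; C##5→F##5 = perfect fourth.
The largest is D#4 to C##5, a major seventh (11 semitones).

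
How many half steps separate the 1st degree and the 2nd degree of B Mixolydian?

2

The scale is B C# D# E F# G# A.
B up to C# is a major second — 2 semitones.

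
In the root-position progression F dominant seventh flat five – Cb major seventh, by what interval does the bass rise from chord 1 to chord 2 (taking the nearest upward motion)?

The roots are F and Cb.
F up to Cb is 6 semitones, a half step narrower than a perfect fifth, so the interval is diminished.

diminished fifth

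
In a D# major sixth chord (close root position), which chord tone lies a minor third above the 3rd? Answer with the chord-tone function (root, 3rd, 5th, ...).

5th

D# major sixth is spelled D#, F##, A#, B#.
The 3rd is F##. A minor third above F## is A#.
A# is the chord's 5th.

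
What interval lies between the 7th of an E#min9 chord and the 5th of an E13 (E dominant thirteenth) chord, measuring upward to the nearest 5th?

minor 6th

The 7th of E#min9 is D#; the 5th of E13 (E dominant thirteenth) is B.
6 letter names make it a sixth; at 8 semitones (a half step narrower than major) the quality is minor.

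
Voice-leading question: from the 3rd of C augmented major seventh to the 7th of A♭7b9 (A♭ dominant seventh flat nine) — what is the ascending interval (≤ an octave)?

diminished 3rd

C augmented major seventh has E as its 3rd, and A♭7b9 (A♭ dominant seventh flat nine) has G♭ as its 7th.
From E to G♭: 2 semitones over a third = diminished.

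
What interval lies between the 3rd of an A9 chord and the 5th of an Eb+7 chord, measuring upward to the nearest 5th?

m7

The 3rd of A9 is C#; the 5th of Eb+7 is B.
From C# to B: 10 semitones over a seventh = minor.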